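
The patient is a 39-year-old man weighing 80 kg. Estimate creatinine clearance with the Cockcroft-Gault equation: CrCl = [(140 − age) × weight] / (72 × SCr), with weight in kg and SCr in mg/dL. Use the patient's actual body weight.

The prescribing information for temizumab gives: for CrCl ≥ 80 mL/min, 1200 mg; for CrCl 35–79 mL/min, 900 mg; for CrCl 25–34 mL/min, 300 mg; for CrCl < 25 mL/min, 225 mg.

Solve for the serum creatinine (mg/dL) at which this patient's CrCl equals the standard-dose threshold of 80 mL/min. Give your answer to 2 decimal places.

Standard dose requires CrCl ≥ 80 mL/min.
Set (140 − 39) × 80 / (72 × SCr) = 80
SCr = (140 − 39) × 80 / (72 × 80) = 1.403 mg/dL

1.40 mg/dL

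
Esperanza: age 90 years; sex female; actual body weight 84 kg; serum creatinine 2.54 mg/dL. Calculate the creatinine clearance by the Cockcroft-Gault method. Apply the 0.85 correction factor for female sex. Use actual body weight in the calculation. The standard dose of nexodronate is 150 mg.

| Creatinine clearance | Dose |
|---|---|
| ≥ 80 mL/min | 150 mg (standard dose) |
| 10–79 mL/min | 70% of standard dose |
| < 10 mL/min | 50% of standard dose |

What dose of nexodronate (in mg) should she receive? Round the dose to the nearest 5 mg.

CrCl = (140 − 90) × 84 / (72 × 2.54) × 0.85 = 4200.0 / 182.88 × 0.85 ≈ 19.5 mL/min
CrCl ≈ 20 mL/min → bracket 10–79 mL/min.
70% of 150 mg = 105 mg

105 mg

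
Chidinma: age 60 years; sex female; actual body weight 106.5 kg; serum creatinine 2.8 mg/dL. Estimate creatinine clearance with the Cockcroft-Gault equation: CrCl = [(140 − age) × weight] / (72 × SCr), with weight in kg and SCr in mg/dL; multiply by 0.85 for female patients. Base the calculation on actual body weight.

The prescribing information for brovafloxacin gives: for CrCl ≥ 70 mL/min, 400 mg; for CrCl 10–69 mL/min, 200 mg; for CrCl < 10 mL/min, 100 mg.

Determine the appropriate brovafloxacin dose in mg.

200 mg

CrCl = (140 − 60) × 106.5 / (72 × 2.8) × 0.85 = 8520.0 / 201.60 × 0.85 ≈ 35.9 mL/min
CrCl ≈ 36 mL/min → bracket 10–69 mL/min.
Dose for this bracket: 200 mg.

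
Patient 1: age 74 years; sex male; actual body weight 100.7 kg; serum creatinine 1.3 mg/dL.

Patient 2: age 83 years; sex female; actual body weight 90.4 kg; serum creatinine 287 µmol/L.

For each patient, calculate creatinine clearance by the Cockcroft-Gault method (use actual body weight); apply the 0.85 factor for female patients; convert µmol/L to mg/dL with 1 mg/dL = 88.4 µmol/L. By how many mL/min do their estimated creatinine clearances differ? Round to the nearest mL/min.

Patient 1: CrCl = (140 − 74) × 100.7 / (72 × 1.3) = 6646.2 / 93.60 ≈ 71.0 mL/min
Patient 2: SCr = 287 / 88.4 = 3.247 mg/dL
Patient 2: CrCl = (140 − 83) × 90.4 / (72 × 3.247) × 0.85 = 5152.8 / 233.78 × 0.85 ≈ 18.7 mL/min
|71.0 − 18.7| = 52.3 mL/min

52 mL/min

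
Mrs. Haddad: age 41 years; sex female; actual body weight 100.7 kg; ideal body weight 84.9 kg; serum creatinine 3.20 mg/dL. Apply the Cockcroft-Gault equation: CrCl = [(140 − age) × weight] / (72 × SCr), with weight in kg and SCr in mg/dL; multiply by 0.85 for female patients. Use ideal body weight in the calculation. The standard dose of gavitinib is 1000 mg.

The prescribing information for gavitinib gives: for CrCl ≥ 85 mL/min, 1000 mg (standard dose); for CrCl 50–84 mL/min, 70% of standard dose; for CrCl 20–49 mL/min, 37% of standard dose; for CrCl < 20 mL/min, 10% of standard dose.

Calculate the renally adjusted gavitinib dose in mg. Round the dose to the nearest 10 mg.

CrCl = (140 − 41) × 84.9 / (72 × 3.2) × 0.85 = 8405.1 / 230.40 × 0.85 ≈ 31.0 mL/min
CrCl ≈ 31 mL/min → bracket 20–49 mL/min.
37% of 1000 mg = 370 mg

370 mg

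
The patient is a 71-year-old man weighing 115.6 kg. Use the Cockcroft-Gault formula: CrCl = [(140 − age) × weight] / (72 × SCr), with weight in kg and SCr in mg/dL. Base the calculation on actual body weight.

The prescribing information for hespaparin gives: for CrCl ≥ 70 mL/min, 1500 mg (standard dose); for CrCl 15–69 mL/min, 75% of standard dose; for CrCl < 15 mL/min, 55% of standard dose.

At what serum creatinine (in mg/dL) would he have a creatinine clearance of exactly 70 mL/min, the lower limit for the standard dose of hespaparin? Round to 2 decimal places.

1.58 mg/dL

Standard dose requires CrCl ≥ 70 mL/min.
Set (140 − 71) × 115.6 / (72 × SCr) = 70
SCr = (140 − 71) × 115.6 / (72 × 70) = 1.583 mg/dL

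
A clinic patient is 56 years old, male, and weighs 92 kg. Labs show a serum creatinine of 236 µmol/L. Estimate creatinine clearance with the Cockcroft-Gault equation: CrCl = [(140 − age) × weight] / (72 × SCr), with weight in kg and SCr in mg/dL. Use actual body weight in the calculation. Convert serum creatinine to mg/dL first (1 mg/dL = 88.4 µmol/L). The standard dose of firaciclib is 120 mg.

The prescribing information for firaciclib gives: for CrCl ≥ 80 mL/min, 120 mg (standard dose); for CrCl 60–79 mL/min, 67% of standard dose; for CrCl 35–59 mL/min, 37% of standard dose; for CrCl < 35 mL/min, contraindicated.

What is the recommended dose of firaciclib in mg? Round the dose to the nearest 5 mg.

SCr = 236 / 88.4 = 2.67 mg/dL
CrCl = (140 − 56) × 92 / (72 × 2.67) = 7728.0 / 192.24 ≈ 40.2 mL/min
CrCl ≈ 40 mL/min → bracket 35–59 mL/min.
37% of 120 mg = 44.4 mg → 45 mg

45 mg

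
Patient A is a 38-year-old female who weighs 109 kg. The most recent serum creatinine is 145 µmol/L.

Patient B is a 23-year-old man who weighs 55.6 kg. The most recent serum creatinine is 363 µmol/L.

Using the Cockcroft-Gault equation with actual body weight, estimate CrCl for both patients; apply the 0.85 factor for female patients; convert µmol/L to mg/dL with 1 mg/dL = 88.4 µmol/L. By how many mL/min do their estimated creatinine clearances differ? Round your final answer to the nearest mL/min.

Patient A: SCr = 145 / 88.4 = 1.64 mg/dL
Patient A: CrCl = (140 − 38) × 109 / (72 × 1.64) × 0.85 = 11118.0 / 118.08 × 0.85 ≈ 80.0 mL/min
Patient B: SCr = 363 / 88.4 = 4.106 mg/dL
Patient B: CrCl = (140 − 23) × 55.6 / (72 × 4.106) = 6505.2 / 295.63 ≈ 22.0 mL/min
|80.0 − 22.0| = 58.0 mL/min

58 mL/min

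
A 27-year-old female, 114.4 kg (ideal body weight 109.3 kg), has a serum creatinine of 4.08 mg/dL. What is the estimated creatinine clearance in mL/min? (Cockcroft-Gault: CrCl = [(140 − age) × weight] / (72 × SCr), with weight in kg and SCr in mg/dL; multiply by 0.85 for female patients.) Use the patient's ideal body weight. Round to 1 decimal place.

CrCl = (140 − 27) × 109.3 / (72 × 4.08) × 0.85 = 12350.9 / 293.76 × 0.85 ≈ 35.7 mL/min

35.7 mL/min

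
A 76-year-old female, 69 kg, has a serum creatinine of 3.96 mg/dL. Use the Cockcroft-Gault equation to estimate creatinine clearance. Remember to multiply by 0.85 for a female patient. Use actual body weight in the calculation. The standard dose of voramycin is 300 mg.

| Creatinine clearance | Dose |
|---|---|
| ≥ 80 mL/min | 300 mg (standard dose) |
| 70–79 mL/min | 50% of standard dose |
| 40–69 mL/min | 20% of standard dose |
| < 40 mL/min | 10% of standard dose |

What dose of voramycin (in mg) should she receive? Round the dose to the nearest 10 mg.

30 mg

CrCl = (140 − 76) × 69 / (72 × 3.96) × 0.85 = 4416.0 / 285.12 × 0.85 ≈ 13.2 mL/min
CrCl ≈ 13 mL/min → bracket < 40 mL/min.
10% of 300 mg = 30 mg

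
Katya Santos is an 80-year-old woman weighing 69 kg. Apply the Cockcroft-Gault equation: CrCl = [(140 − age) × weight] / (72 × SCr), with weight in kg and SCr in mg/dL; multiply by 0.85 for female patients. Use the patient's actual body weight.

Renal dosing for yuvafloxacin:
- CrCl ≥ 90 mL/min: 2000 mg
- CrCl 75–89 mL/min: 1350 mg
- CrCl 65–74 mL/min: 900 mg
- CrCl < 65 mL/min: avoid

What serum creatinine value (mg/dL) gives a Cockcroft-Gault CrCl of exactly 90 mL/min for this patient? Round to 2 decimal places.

Standard dose requires CrCl ≥ 90 mL/min.
Set (140 − 80) × 69 × 0.85 / (72 × SCr) = 90
SCr = (140 − 80) × 69 × 0.85 / (72 × 90) = 0.543 mg/dL

0.54 mg/dL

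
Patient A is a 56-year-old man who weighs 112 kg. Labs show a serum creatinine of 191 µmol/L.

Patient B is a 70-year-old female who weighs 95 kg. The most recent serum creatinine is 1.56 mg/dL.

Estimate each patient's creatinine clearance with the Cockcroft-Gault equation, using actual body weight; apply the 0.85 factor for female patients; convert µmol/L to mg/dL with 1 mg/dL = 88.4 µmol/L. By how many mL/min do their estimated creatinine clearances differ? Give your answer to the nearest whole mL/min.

10 mL/min

Patient A: SCr = 191 / 88.4 = 2.161 mg/dL
Patient A: CrCl = (140 − 56) × 112 / (72 × 2.161) = 9408.0 / 155.59 ≈ 60.5 mL/min
Patient B: CrCl = (140 − 70) × 95 / (72 × 1.56) × 0.85 = 6650.0 / 112.32 × 0.85 ≈ 50.3 mL/min
|60.5 − 50.3| = 10.2 mL/min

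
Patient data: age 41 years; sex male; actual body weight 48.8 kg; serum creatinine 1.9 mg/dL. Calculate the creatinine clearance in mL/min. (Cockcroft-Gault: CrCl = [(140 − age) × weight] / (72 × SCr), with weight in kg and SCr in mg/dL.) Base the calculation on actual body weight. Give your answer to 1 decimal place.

35.3 mL/min

CrCl = (140 − 41) × 48.8 / (72 × 1.9) = 4831.2 / 136.80 ≈ 35.3 mL/min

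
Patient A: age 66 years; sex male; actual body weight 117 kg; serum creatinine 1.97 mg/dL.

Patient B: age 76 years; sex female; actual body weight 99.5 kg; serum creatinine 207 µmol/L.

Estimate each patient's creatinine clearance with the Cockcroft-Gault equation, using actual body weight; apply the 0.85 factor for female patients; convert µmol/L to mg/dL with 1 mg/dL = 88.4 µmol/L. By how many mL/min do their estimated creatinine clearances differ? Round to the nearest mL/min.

Patient A: CrCl = (140 − 66) × 117 / (72 × 1.97) = 8658.0 / 141.84 ≈ 61.0 mL/min
Patient B: SCr = 207 / 88.4 = 2.342 mg/dL
Patient B: CrCl = (140 − 76) × 99.5 / (72 × 2.342) × 0.85 = 6368.0 / 168.62 × 0.85 ≈ 32.1 mL/min
|61.0 − 32.1| = 28.9 mL/min

29 mL/min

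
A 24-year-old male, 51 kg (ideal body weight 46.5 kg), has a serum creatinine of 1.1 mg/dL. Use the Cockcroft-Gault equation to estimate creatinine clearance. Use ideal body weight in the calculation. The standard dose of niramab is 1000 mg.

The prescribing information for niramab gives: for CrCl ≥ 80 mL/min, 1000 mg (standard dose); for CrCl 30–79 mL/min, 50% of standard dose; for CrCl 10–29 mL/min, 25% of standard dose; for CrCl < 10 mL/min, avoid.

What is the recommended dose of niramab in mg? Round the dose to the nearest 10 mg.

CrCl = (140 − 24) × 46.5 / (72 × 1.1) = 5394.0 / 79.20 ≈ 68.1 mL/min
CrCl ≈ 68 mL/min → bracket 30–79 mL/min.
50% of 1000 mg = 500 mg

500 mg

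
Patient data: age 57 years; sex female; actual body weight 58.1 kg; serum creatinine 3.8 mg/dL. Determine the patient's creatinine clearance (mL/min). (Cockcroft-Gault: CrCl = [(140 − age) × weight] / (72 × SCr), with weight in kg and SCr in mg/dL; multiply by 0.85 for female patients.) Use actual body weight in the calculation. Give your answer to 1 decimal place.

15.0 mL/min

CrCl = (140 − 57) × 58.1 / (72 × 3.8) × 0.85 = 4822.3 / 273.60 × 0.85 ≈ 15.0 mL/min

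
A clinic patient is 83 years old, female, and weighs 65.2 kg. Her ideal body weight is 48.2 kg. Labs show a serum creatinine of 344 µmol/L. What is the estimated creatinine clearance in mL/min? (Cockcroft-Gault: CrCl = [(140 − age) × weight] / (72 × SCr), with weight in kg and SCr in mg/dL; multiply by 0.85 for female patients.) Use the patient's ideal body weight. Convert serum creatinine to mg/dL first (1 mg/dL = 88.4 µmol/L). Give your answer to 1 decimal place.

8.3 mL/min

SCr = 344 / 88.4 = 3.891 mg/dL
CrCl = (140 − 83) × 48.2 / (72 × 3.891) × 0.85 = 2747.4 / 280.15 × 0.85 ≈ 8.3 mL/min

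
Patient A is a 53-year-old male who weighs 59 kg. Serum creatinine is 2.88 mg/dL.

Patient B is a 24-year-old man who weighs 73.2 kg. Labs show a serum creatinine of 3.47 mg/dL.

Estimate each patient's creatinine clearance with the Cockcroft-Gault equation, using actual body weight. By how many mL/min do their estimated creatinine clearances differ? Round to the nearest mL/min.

9 mL/min

Patient A: CrCl = (140 − 53) × 59 / (72 × 2.88) = 5133.0 / 207.36 ≈ 24.8 mL/min
Patient B: CrCl = (140 − 24) × 73.2 / (72 × 3.47) = 8491.2 / 249.84 ≈ 34.0 mL/min
|24.8 − 34.0| = 9.2 mL/min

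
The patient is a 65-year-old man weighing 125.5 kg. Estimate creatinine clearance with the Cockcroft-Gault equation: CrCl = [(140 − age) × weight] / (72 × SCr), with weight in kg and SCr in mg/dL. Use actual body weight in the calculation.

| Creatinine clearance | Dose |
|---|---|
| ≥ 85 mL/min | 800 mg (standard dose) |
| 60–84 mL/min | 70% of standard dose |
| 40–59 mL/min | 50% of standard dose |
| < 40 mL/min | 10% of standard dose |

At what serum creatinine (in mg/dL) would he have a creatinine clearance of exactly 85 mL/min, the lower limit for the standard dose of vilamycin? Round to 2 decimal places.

1.54 mg/dL

Standard dose requires CrCl ≥ 85 mL/min.
Set (140 − 65) × 125.5 / (72 × SCr) = 85
SCr = (140 − 65) × 125.5 / (72 × 85) = 1.538 mg/dL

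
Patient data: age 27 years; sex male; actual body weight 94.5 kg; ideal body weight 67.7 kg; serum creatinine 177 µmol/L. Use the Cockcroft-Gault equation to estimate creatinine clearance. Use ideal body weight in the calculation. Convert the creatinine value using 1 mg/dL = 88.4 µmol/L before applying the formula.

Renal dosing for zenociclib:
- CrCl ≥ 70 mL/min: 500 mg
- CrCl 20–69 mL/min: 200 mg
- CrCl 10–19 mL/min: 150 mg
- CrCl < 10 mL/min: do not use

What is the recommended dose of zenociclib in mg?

SCr = 177 / 88.4 = 2.002 mg/dL
CrCl = (140 − 27) × 67.7 / (72 × 2.002) = 7650.1 / 144.14 ≈ 53.1 mL/min
CrCl ≈ 53 mL/min → bracket 20–69 mL/min.
Dose for this bracket: 200 mg.

200 mg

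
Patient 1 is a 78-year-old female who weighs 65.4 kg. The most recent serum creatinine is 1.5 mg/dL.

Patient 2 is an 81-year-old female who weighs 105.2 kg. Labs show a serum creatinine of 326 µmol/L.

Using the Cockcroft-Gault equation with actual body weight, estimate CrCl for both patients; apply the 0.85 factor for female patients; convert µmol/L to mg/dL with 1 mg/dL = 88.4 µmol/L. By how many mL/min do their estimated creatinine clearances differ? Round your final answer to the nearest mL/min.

12 mL/min

Patient 1: CrCl = (140 − 78) × 65.4 / (72 × 1.5) × 0.85 = 4054.8 / 108.00 × 0.85 ≈ 31.9 mL/min
Patient 2: SCr = 326 / 88.4 = 3.688 mg/dL
Patient 2: CrCl = (140 − 81) × 105.2 / (72 × 3.688) × 0.85 = 6206.8 / 265.54 × 0.85 ≈ 19.9 mL/min
|31.9 − 19.9| = 12.0 mL/min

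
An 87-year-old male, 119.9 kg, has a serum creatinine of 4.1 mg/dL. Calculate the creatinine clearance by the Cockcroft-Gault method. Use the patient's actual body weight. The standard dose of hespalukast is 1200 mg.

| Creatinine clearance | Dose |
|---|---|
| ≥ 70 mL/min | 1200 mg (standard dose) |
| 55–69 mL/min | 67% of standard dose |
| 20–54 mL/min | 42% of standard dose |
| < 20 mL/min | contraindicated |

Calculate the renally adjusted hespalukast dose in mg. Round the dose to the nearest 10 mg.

500 mg

CrCl = (140 − 87) × 119.9 / (72 × 4.1) = 6354.7 / 295.20 ≈ 21.5 mL/min
CrCl ≈ 22 mL/min → bracket 20–54 mL/min.
42% of 1200 mg = 504 mg → 500 mg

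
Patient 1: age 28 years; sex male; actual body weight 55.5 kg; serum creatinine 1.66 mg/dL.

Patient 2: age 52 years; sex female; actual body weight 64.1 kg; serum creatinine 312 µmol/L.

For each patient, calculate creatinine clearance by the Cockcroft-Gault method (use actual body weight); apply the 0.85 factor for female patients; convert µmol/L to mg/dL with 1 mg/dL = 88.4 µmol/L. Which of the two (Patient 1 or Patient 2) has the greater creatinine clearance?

Patient 1

Patient 1: CrCl = (140 − 28) × 55.5 / (72 × 1.66) = 6216.0 / 119.52 ≈ 52.0 mL/min
Patient 2: SCr = 312 / 88.4 = 3.529 mg/dL
Patient 2: CrCl = (140 − 52) × 64.1 / (72 × 3.529) × 0.85 = 5640.8 / 254.09 × 0.85 ≈ 18.9 mL/min
52.0 vs 18.9 mL/min → Patient 1 is higher.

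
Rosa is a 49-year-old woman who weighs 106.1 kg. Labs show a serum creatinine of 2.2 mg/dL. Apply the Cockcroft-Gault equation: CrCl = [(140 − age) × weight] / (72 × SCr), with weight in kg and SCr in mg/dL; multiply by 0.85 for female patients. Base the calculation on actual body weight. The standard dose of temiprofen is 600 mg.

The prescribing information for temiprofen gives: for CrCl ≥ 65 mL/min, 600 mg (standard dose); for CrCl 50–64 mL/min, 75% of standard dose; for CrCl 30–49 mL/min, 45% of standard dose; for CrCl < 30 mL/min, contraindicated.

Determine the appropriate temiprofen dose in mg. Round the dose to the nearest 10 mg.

450 mg

CrCl = (140 − 49) × 106.1 / (72 × 2.2) × 0.85 = 9655.1 / 158.40 × 0.85 ≈ 51.8 mL/min
CrCl ≈ 52 mL/min → bracket 50–64 mL/min.
75% of 600 mg = 450 mg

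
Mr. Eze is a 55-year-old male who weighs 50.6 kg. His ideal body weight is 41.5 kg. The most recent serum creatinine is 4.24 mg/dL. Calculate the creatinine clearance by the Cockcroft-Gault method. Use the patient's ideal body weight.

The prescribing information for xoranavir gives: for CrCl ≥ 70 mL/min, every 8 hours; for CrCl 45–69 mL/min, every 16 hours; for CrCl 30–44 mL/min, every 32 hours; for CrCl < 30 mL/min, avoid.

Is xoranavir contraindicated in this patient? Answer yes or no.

CrCl = (140 − 55) × 41.5 / (72 × 4.24) = 3527.5 / 305.28 ≈ 11.6 mL/min
CrCl ≈ 12 mL/min, which is < 30 mL/min.

yes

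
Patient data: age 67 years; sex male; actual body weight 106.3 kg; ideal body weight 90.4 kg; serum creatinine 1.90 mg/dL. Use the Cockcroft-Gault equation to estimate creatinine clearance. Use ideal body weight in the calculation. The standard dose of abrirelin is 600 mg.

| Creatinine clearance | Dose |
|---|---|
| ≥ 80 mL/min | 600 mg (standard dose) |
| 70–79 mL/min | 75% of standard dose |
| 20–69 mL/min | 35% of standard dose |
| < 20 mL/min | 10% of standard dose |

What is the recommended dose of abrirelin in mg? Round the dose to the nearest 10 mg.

210 mg

CrCl = (140 − 67) × 90.4 / (72 × 1.9) = 6599.2 / 136.80 ≈ 48.2 mL/min
CrCl ≈ 48 mL/min → bracket 20–69 mL/min.
35% of 600 mg = 210 mg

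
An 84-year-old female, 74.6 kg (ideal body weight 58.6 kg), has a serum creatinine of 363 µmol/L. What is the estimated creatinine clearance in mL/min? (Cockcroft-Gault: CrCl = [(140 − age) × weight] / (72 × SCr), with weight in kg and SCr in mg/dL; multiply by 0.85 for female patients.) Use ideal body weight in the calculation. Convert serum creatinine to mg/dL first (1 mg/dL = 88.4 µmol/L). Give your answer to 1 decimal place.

SCr = 363 / 88.4 = 4.106 mg/dL
CrCl = (140 − 84) × 58.6 / (72 × 4.106) × 0.85 = 3281.6 / 295.63 × 0.85 ≈ 9.4 mL/min

9.4 mL/min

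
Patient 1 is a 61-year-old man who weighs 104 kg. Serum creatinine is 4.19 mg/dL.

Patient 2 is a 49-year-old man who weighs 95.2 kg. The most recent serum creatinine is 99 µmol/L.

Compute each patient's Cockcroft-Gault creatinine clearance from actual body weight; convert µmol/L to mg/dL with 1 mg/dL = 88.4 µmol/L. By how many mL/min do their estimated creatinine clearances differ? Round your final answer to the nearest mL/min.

Patient 1: CrCl = (140 − 61) × 104 / (72 × 4.19) = 8216.0 / 301.68 ≈ 27.2 mL/min
Patient 2: SCr = 99 / 88.4 = 1.12 mg/dL
Patient 2: CrCl = (140 − 49) × 95.2 / (72 × 1.12) = 8663.2 / 80.64 ≈ 107.4 mL/min
|27.2 − 107.4| = 80.2 mL/min

80 mL/min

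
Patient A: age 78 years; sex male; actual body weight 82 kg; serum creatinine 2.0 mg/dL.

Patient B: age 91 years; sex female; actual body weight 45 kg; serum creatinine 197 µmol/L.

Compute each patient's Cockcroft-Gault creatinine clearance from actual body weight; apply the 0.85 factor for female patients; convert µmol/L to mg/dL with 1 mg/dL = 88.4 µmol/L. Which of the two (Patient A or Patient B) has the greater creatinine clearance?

Patient A: CrCl = (140 − 78) × 82 / (72 × 2) = 5084.0 / 144.00 ≈ 35.3 mL/min
Patient B: SCr = 197 / 88.4 = 2.229 mg/dL
Patient B: CrCl = (140 − 91) × 45 / (72 × 2.229) × 0.85 = 2205.0 / 160.49 × 0.85 ≈ 11.7 mL/min
35.3 vs 11.7 mL/min → Patient A is higher.

Patient A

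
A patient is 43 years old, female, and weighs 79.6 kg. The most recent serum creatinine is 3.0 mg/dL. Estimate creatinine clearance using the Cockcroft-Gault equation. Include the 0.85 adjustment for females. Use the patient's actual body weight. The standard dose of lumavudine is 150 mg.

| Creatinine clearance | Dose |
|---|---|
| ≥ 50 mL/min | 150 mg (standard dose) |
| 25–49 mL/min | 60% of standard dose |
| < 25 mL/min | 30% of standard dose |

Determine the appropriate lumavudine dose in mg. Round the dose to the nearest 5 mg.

90 mg

CrCl = (140 − 43) × 79.6 / (72 × 3) × 0.85 = 7721.2 / 216.00 × 0.85 ≈ 30.4 mL/min
CrCl ≈ 30 mL/min → bracket 25–49 mL/min.
60% of 150 mg = 90 mg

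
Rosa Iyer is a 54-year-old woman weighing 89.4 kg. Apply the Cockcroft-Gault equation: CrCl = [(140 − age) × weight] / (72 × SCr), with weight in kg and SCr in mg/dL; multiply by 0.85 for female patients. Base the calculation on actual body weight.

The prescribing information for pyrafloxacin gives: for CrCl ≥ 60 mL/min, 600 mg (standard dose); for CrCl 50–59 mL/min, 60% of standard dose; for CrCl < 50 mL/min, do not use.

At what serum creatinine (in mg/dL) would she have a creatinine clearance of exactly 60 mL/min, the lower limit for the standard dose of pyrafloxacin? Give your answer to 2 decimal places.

1.51 mg/dL

Standard dose requires CrCl ≥ 60 mL/min.
Set (140 − 54) × 89.4 × 0.85 / (72 × SCr) = 60
SCr = (140 − 54) × 89.4 × 0.85 / (72 × 60) = 1.513 mg/dL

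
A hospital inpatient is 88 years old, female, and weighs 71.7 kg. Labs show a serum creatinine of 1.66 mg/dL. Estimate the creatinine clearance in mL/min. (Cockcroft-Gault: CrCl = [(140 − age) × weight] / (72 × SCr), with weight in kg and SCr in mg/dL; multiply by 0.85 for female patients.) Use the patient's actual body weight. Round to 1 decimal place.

26.5 mL/min

CrCl = (140 − 88) × 71.7 / (72 × 1.66) × 0.85 = 3728.4 / 119.52 × 0.85 ≈ 26.5 mL/min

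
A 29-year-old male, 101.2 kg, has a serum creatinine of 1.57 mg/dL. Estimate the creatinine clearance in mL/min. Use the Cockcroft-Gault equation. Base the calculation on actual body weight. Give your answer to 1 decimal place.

99.4 mL/min

CrCl = (140 − 29) × 101.2 / (72 × 1.57) = 11233.2 / 113.04 ≈ 99.4 mL/min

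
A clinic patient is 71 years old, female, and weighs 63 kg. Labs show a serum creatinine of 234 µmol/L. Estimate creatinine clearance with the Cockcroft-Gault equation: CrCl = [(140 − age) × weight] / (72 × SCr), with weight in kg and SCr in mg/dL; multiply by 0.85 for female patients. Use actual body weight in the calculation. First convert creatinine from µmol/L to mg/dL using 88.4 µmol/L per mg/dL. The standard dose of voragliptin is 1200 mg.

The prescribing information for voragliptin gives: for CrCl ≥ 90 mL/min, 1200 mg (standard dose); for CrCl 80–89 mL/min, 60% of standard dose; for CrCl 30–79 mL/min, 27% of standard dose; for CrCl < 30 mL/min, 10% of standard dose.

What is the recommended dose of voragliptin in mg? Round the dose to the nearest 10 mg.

120 mg

SCr = 234 / 88.4 = 2.647 mg/dL
CrCl = (140 − 71) × 63 / (72 × 2.647) × 0.85 = 4347.0 / 190.58 × 0.85 ≈ 19.4 mL/min
CrCl ≈ 19 mL/min → bracket < 30 mL/min.
10% of 1200 mg = 120 mg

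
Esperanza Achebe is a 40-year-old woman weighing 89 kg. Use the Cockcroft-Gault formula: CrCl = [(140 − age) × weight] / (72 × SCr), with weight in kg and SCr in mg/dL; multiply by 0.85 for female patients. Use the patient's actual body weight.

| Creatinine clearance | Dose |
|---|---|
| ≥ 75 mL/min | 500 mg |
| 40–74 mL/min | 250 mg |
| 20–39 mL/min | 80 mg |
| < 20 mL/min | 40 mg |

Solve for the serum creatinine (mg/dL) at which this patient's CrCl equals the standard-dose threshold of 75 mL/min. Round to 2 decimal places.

1.40 mg/dL

Standard dose requires CrCl ≥ 75 mL/min.
Set (140 − 40) × 89 × 0.85 / (72 × SCr) = 75
SCr = (140 − 40) × 89 × 0.85 / (72 × 75) = 1.401 mg/dL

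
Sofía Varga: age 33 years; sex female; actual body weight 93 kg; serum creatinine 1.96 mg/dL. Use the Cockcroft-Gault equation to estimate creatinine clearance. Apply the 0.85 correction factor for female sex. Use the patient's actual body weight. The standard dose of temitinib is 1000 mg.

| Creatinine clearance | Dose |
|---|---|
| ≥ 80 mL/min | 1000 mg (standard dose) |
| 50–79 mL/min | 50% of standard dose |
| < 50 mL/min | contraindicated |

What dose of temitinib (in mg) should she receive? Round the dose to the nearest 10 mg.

500 mg

CrCl = (140 − 33) × 93 / (72 × 1.96) × 0.85 = 9951.0 / 141.12 × 0.85 ≈ 59.9 mL/min
CrCl ≈ 60 mL/min → bracket 50–79 mL/min.
50% of 1000 mg = 500 mg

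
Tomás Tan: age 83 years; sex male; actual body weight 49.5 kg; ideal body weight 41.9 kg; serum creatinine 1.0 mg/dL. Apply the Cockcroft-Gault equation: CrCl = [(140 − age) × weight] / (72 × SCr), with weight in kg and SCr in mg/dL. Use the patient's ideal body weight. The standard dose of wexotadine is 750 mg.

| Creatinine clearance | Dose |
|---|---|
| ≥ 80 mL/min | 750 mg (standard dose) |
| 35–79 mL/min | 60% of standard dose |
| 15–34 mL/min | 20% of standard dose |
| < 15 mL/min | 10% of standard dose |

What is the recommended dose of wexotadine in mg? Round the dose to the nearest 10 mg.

CrCl = (140 − 83) × 41.9 / (72 × 1) = 2388.3 / 72.00 ≈ 33.2 mL/min
CrCl ≈ 33 mL/min → bracket 15–34 mL/min.
20% of 750 mg = 150 mg

150 mg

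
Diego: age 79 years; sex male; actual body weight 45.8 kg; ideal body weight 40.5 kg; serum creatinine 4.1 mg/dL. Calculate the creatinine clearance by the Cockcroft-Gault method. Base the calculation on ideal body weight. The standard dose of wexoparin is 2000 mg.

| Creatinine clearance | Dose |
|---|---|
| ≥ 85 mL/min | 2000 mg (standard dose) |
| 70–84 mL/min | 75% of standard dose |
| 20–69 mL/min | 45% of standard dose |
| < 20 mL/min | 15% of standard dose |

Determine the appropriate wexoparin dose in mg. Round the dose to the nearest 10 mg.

CrCl = (140 − 79) × 40.5 / (72 × 4.1) = 2470.5 / 295.20 ≈ 8.4 mL/min
CrCl ≈ 8 mL/min → bracket < 20 mL/min.
15% of 2000 mg = 300 mg

300 mg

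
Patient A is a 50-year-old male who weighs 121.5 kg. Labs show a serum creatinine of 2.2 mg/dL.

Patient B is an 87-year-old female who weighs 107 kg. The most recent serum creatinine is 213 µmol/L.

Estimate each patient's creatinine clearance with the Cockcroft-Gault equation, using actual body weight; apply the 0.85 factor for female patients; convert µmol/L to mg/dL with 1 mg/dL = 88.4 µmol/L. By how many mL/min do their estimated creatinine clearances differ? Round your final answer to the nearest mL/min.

Patient A: CrCl = (140 − 50) × 121.5 / (72 × 2.2) = 10935.0 / 158.40 ≈ 69.0 mL/min
Patient B: SCr = 213 / 88.4 = 2.41 mg/dL
Patient B: CrCl = (140 − 87) × 107 / (72 × 2.41) × 0.85 = 5671.0 / 173.52 × 0.85 ≈ 27.8 mL/min
|69.0 − 27.8| = 41.2 mL/min

41 mL/min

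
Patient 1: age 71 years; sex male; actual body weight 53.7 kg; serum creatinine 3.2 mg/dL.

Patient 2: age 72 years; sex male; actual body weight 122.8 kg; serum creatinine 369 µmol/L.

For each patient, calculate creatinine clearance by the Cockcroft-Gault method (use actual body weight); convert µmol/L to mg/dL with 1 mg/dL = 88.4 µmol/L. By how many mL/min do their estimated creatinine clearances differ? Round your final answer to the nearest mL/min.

12 mL/min

Patient 1: CrCl = (140 − 71) × 53.7 / (72 × 3.2) = 3705.3 / 230.40 ≈ 16.1 mL/min
Patient 2: SCr = 369 / 88.4 = 4.174 mg/dL
Patient 2: CrCl = (140 − 72) × 122.8 / (72 × 4.174) = 8350.4 / 300.53 ≈ 27.8 mL/min
|16.1 − 27.8| = 11.7 mL/min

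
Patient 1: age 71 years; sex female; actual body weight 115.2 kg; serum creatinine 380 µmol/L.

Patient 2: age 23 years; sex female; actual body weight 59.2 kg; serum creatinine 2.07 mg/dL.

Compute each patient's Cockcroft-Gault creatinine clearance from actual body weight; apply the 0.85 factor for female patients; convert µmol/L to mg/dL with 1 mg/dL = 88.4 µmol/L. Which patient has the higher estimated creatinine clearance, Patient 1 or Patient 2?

Patient 1: SCr = 380 / 88.4 = 4.299 mg/dL
Patient 1: CrCl = (140 − 71) × 115.2 / (72 × 4.299) × 0.85 = 7948.8 / 309.53 × 0.85 ≈ 21.8 mL/min
Patient 2: CrCl = (140 − 23) × 59.2 / (72 × 2.07) × 0.85 = 6926.4 / 149.04 × 0.85 ≈ 39.5 mL/min
21.8 vs 39.5 mL/min → Patient 2 is higher.

Patient 2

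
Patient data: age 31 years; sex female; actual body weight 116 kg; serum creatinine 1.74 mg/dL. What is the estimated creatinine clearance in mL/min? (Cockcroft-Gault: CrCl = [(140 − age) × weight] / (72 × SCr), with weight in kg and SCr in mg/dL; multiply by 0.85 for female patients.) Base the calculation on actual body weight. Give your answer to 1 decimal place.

CrCl = (140 − 31) × 116 / (72 × 1.74) × 0.85 = 12644.0 / 125.28 × 0.85 ≈ 85.8 mL/min

85.8 mL/min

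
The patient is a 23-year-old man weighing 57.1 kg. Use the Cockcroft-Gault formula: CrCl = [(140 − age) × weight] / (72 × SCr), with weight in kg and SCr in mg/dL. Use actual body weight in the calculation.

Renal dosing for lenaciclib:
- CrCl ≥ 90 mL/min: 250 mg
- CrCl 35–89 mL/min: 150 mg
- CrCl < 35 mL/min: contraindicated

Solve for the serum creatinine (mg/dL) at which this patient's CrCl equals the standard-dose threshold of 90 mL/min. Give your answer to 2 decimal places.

1.03 mg/dL

Standard dose requires CrCl ≥ 90 mL/min.
Set (140 − 23) × 57.1 / (72 × SCr) = 90
SCr = (140 − 23) × 57.1 / (72 × 90) = 1.031 mg/dL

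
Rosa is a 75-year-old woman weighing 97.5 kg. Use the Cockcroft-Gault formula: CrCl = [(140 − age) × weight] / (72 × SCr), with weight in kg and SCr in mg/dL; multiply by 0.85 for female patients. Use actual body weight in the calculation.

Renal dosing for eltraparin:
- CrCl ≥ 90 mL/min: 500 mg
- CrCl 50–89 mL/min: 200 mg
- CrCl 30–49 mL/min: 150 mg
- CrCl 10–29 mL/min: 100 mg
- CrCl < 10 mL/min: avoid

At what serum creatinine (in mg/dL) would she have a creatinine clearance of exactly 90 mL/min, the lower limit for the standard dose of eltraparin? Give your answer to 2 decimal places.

0.83 mg/dL

Standard dose requires CrCl ≥ 90 mL/min.
Set (140 − 75) × 97.5 × 0.85 / (72 × SCr) = 90
SCr = (140 − 75) × 97.5 × 0.85 / (72 × 90) = 0.831 mg/dL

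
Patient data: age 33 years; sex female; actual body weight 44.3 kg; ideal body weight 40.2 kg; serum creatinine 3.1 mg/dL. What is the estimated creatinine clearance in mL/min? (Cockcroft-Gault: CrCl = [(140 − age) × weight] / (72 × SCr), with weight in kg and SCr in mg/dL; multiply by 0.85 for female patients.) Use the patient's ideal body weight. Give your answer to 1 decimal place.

CrCl = (140 − 33) × 40.2 / (72 × 3.1) × 0.85 = 4301.4 / 223.20 × 0.85 ≈ 16.4 mL/min

16.4 mL/min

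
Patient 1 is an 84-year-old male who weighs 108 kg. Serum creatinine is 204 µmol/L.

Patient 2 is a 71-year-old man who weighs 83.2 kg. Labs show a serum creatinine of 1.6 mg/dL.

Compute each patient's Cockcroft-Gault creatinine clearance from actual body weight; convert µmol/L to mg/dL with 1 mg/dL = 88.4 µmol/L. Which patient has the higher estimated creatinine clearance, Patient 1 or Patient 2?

Patient 1: SCr = 204 / 88.4 = 2.308 mg/dL
Patient 1: CrCl = (140 − 84) × 108 / (72 × 2.308) = 6048.0 / 166.18 ≈ 36.4 mL/min
Patient 2: CrCl = (140 − 71) × 83.2 / (72 × 1.6) = 5740.8 / 115.20 ≈ 49.8 mL/min
36.4 vs 49.8 mL/min → Patient 2 is higher.

Patient 2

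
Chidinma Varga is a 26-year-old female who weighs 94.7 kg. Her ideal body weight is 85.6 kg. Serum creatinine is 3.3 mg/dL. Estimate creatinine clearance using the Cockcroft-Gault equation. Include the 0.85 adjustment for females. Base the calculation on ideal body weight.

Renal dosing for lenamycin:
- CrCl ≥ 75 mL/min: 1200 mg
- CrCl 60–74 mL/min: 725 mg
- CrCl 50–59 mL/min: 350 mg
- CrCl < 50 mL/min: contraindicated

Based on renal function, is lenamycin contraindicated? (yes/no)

yes

CrCl = (140 − 26) × 85.6 / (72 × 3.3) × 0.85 = 9758.4 / 237.60 × 0.85 ≈ 34.9 mL/min
CrCl ≈ 35 mL/min, which is < 50 mL/min.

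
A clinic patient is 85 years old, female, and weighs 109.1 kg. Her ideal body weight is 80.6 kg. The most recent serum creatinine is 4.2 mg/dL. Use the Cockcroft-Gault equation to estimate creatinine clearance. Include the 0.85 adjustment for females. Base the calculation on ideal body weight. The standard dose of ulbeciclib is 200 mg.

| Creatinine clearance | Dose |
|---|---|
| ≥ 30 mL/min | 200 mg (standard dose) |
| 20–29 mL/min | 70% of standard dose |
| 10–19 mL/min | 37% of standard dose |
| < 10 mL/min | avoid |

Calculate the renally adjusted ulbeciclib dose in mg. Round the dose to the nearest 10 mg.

70 mg

CrCl = (140 − 85) × 80.6 / (72 × 4.2) × 0.85 = 4433.0 / 302.40 × 0.85 ≈ 12.5 mL/min
CrCl ≈ 12 mL/min → bracket 10–19 mL/min.
37% of 200 mg = 74 mg → 70 mg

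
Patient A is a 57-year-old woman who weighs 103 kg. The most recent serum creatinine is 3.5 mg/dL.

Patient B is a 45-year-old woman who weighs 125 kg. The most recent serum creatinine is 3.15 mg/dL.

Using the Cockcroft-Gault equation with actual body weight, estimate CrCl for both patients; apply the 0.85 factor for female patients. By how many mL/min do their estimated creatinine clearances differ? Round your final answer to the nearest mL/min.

Patient A: CrCl = (140 − 57) × 103 / (72 × 3.5) × 0.85 = 8549.0 / 252.00 × 0.85 ≈ 28.8 mL/min
Patient B: CrCl = (140 − 45) × 125 / (72 × 3.15) × 0.85 = 11875.0 / 226.80 × 0.85 ≈ 44.5 mL/min
|28.8 − 44.5| = 15.7 mL/min

16 mL/min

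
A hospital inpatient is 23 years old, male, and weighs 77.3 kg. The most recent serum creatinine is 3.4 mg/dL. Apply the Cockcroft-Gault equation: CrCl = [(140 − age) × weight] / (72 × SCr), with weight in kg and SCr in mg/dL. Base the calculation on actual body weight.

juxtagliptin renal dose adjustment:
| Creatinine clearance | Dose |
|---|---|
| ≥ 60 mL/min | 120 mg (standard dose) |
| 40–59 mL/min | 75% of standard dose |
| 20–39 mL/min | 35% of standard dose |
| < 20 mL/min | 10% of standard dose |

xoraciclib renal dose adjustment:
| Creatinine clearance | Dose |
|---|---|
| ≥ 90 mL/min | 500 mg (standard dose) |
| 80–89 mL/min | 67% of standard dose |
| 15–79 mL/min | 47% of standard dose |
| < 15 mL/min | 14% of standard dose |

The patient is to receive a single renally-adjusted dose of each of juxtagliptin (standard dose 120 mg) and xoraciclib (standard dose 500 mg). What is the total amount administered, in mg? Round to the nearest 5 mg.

CrCl = (140 − 23) × 77.3 / (72 × 3.4) = 9044.1 / 244.80 ≈ 36.9 mL/min
CrCl ≈ 37 mL/min.
juxtagliptin: 20–39 mL/min → 35% of 120 mg = 42 mg.
xoraciclib: 15–79 mL/min → 47% of 500 mg = 235 mg.
Total = 42 + 235 = 277 mg.

275 mg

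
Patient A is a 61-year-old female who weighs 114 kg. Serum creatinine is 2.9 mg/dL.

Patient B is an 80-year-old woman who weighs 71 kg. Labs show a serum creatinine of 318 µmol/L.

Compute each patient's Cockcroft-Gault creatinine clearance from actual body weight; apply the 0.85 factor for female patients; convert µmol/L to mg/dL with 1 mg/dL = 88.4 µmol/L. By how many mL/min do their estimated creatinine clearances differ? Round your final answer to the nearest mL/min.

Patient A: CrCl = (140 − 61) × 114 / (72 × 2.9) × 0.85 = 9006.0 / 208.80 × 0.85 ≈ 36.7 mL/min
Patient B: SCr = 318 / 88.4 = 3.597 mg/dL
Patient B: CrCl = (140 − 80) × 71 / (72 × 3.597) × 0.85 = 4260.0 / 258.98 × 0.85 ≈ 14.0 mL/min
|36.7 − 14.0| = 22.7 mL/min

23 mL/min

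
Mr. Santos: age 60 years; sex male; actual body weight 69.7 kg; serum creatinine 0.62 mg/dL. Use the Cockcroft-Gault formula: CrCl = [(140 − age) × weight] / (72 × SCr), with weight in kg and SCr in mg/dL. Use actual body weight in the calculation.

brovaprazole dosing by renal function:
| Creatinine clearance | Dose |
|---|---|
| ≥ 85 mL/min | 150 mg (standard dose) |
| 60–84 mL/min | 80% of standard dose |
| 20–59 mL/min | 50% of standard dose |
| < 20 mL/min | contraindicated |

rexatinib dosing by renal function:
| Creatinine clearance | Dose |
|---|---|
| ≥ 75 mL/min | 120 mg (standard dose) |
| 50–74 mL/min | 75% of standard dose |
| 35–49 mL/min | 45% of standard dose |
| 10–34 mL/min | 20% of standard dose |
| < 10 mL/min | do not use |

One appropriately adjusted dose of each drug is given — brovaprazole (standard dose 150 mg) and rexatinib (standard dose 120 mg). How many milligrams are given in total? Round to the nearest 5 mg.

CrCl = (140 − 60) × 69.7 / (72 × 0.62) = 5576.0 / 44.64 ≈ 124.9 mL/min
CrCl ≈ 125 mL/min.
brovaprazole: ≥ 85 mL/min → 100% of 150 mg = 150 mg.
rexatinib: ≥ 75 mL/min → 100% of 120 mg = 120 mg.
Total = 150 + 120 = 270 mg.

270 mg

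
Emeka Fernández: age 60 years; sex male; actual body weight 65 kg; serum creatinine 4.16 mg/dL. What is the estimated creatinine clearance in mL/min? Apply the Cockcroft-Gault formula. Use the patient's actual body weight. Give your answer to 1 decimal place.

CrCl = (140 − 60) × 65 / (72 × 4.16) = 5200.0 / 299.52 ≈ 17.4 mL/min

17.4 mL/min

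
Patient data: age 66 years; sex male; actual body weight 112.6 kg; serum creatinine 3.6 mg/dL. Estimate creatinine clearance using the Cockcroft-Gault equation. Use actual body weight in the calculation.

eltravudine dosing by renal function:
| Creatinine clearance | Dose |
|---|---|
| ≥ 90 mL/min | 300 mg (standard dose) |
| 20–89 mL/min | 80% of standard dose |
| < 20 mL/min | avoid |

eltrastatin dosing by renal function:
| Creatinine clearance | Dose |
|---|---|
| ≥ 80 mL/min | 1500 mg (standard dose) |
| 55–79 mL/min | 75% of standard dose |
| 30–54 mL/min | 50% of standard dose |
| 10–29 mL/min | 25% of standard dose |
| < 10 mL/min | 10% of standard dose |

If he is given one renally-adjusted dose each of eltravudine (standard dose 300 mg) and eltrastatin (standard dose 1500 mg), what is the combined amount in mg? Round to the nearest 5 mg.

CrCl = (140 − 66) × 112.6 / (72 × 3.6) = 8332.4 / 259.20 ≈ 32.1 mL/min
CrCl ≈ 32 mL/min.
eltravudine: 20–89 mL/min → 80% of 300 mg = 240 mg.
eltrastatin: 30–54 mL/min → 50% of 1500 mg = 750 mg.
Total = 240 + 750 = 990 mg.

990 mg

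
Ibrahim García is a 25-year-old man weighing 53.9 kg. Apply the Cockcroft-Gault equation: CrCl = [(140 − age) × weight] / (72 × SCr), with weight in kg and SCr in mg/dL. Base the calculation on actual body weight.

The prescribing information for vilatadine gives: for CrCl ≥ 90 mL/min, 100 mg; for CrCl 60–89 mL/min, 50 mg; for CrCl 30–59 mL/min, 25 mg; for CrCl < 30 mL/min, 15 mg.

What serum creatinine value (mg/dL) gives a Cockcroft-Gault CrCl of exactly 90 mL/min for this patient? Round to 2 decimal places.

Standard dose requires CrCl ≥ 90 mL/min.
Set (140 − 25) × 53.9 / (72 × SCr) = 90
SCr = (140 − 25) × 53.9 / (72 × 90) = 0.957 mg/dL

0.96 mg/dL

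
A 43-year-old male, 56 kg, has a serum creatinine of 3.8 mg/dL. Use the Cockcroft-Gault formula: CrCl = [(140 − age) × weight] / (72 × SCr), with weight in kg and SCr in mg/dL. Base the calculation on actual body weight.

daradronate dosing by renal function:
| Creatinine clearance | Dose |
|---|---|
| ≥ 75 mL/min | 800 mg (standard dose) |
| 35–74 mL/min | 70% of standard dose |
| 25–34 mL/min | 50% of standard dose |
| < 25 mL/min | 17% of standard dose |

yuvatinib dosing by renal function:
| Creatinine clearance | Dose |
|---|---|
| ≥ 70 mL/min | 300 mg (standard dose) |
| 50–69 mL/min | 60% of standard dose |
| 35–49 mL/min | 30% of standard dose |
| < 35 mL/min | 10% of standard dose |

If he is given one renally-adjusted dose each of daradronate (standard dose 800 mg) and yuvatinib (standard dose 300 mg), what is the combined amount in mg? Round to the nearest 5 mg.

165 mg

CrCl = (140 − 43) × 56 / (72 × 3.8) = 5432.0 / 273.60 ≈ 19.9 mL/min
CrCl ≈ 20 mL/min.
daradronate: < 25 mL/min → 17% of 800 mg = 136 mg.
yuvatinib: < 35 mL/min → 10% of 300 mg = 30 mg.
Total = 136 + 30 = 166 mg.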